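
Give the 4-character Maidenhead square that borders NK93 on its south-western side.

Longitude square 9; −1 → 8.
Latitude square 3; −1 → 2.

NK82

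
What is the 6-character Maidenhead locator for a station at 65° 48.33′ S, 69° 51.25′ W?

FC54be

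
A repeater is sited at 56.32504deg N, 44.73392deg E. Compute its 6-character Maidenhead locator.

LO26ih

Add 180° to longitude and 90° to latitude: 224.7339, 146.3250.
Field (20°×10°, letters A–R): 224.7339/20 → 11 → L, 146.3250/10 → 14 → O; chars LO.
Square (2°×1°, digits 0–9): 4.7339/2 → 2, 6.3250/1 → 6; chars 26.
Subsquare (5′×2.5′, letters a–x): 0.7339/0.0833333 → 8 → i, 0.3250/0.0416667 → 7 → h; chars ih.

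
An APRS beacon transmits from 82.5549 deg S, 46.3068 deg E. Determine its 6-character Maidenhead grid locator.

LA37dk

Add 180° to longitude and 90° to latitude: 226.3068, 7.4451.
Field: lon ⌊226.3068/20⌋ = 11 → L; lat ⌊7.4451/10⌋ = 0 → A.
Square: lon ⌊6.3068/2⌋ = 3; lat ⌊7.4451/1⌋ = 7.
Subsquare: lon ⌊0.3068/0.0833333⌋ = 3 → d; lat ⌊0.4451/0.0416667⌋ = 10 → k.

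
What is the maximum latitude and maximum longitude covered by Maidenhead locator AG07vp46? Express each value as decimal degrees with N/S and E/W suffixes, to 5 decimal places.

22.34583° S, 178.20833° W

Field A=0, G=6: +0·20° lon, +6·10° lat → SW at lon -180°, lat -30°.
Square 0, 7: +0·2° lon, +7·1° lat → SW at lon -180°, lat -23°.
Subsquare v=21, p=15: +21·0.0833333° lon, +15·0.0416667° lat → SW at lon -178.25°, lat -22.375°.
Extended square 4, 6: +4·0.00833333° lon, +6·0.00416667° lat → SW at lon -178.217°, lat -22.35°.
Cell spans 0.00833333° lon × 0.00416667° lat. NE corner is SW corner plus one full cell.
latitude 22.34583° S, longitude 178.20833° W.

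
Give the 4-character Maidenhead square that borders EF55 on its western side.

EF45

Longitude square 5; −1 → 4.
The latitude characters are unchanged.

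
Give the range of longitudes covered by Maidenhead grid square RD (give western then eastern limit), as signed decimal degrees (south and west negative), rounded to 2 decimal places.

160.00, 180.00

Field R=17, D=3: +17·20° lon, +3·10° lat → SW at lon 160°, lat -60°.
Cell spans 20° lon × 10° lat.
west 160.00, east 180.00.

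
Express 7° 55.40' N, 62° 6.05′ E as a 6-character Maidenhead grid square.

MJ17bw

Add 180° to longitude and 90° to latitude: 242.1008, 97.9233.
Field: lon ⌊242.1008/20⌋ = 12 → M; lat ⌊97.9233/10⌋ = 9 → J.
Square: lon ⌊2.1008/2⌋ = 1; lat ⌊7.9233/1⌋ = 7.
Subsquare: lon ⌊0.1008/0.0833333⌋ = 1 → b; lat ⌊0.9233/0.0416667⌋ = 22 → w.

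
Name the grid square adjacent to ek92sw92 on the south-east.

EK92tw01

Longitude extended square 9; +1 → 10, wraps to 0, carry into subsquare.
Longitude subsquare s = 18; +1 → 19 = t.
Latitude extended square 2; −1 → 1.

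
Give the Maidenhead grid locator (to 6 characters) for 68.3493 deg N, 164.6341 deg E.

RP28hi

Shift to the Maidenhead origin (180°W, 90°S): lon 344.6341, lat 158.3493.
Field: 344.6341/20 → 17 → R, 158.3493/10 → 15 → P; chars RP.
Square: 4.6341/2 → 2, 8.3493/1 → 8; chars 28.
Subsquare: 0.6341/0.0833333 → 7 → h, 0.3493/0.0416667 → 8 → i; chars hi.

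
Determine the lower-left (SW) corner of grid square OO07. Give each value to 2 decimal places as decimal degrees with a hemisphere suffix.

57.00° N, 100.00° E

Field O=14, O=14: +14·20° lon, +14·10° lat → SW at lon 100°, lat 50°.
Square 0, 7: +0·2° lon, +7·1° lat → SW at lon 100°, lat 57°.
latitude 57.00° N, longitude 100.00° E.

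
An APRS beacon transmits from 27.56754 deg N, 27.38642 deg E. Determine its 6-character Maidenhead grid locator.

Add 180° to longitude and 90° to latitude: 207.3864, 117.5675.
Field: 207.3864/20 → 10 → K, 117.5675/10 → 11 → L; chars KL.
Square: 7.3864/2 → 3, 7.5675/1 → 7; chars 37.
Subsquare: 1.3864/0.0833333 → 16 → q, 0.5675/0.0416667 → 13 → n; chars qn.

KL37qn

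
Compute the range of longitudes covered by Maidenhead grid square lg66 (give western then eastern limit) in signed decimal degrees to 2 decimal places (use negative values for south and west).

52.00, 54.00

Field L=11, G=6: +11·20° lon, +6·10° lat → SW at lon 40°, lat -30°.
Square 6, 6: +6·2° lon, +6·1° lat → SW at lon 52°, lat -24°.
Cell spans 2° lon × 1° lat.
west 52.00, east 54.00.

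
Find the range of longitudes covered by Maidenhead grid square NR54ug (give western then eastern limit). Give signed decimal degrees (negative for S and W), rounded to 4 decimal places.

91.6667, 91.7500

Field N=13, R=17: +13·20° lon, +17·10° lat → SW at lon 80°, lat 80°.
Square 5, 4: +5·2° lon, +4·1° lat → SW at lon 90°, lat 84°.
Subsquare u=20, g=6: +20·0.0833333° lon, +6·0.0416667° lat → SW at lon 91.6667°, lat 84.25°.
Cell spans 0.0833333° lon × 0.0416667° lat.
west 91.6667, east 91.7500.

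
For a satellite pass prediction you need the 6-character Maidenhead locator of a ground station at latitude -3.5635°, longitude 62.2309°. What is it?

Offset from 180°W / 90°S: lon 242.2309°, lat 86.4365°.
Field: lon ⌊242.2309/20⌋ = 12 → M; lat ⌊86.4365/10⌋ = 8 → I.
Square: lon ⌊2.2309/2⌋ = 1; lat ⌊6.4365/1⌋ = 6.
Subsquare: lon ⌊0.2309/0.0833333⌋ = 2 → c; lat ⌊0.4365/0.0416667⌋ = 10 → k.

MI16ck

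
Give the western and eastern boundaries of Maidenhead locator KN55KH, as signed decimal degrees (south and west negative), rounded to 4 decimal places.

Field K=10, N=13: +10·20° lon, +13·10° lat → SW at lon 20°, lat 40°.
Square 5, 5: +5·2° lon, +5·1° lat → SW at lon 30°, lat 45°.
Subsquare k=10, h=7: +10·0.0833333° lon, +7·0.0416667° lat → SW at lon 30.8333°, lat 45.2917°.
Cell spans 0.0833333° lon × 0.0416667° lat.
west 30.8333, east 30.9167.

30.8333, 30.9167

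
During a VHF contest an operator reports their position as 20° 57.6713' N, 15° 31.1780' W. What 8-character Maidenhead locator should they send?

IL20fx70

Shift to the Maidenhead origin (180°W, 90°S): lon 164.48037, lat 110.96119.
Field: lon ⌊164.48037/20⌋ = 8 → I; lat ⌊110.96119/10⌋ = 11 → L.
Square: lon ⌊4.48037/2⌋ = 2; lat ⌊0.96119/1⌋ = 0.
Subsquare: lon ⌊0.48037/0.0833333⌋ = 5 → f; lat ⌊0.96119/0.0416667⌋ = 23 → x.
Extended square: lon ⌊0.06370/0.00833333⌋ = 7; lat ⌊0.00285/0.00416667⌋ = 0.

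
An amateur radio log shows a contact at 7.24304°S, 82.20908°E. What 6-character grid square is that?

Shift to the Maidenhead origin (180°W, 90°S): lon 262.2091, lat 82.7570.
Field: 262.2091/20 → 13 → N, 82.7570/10 → 8 → I; chars NI.
Square: 2.2091/2 → 1, 2.7570/1 → 2; chars 12.
Subsquare: 0.2091/0.0833333 → 2 → c, 0.7570/0.0416667 → 18 → s; chars cs.

NI12cs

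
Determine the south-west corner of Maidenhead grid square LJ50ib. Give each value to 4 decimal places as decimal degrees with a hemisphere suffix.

Field L=11, J=9: +11·20° lon, +9·10° lat → SW at lon 40°, lat 0°.
Square 5, 0: +5·2° lon, +0·1° lat → SW at lon 50°, lat 0°.
Subsquare i=8, b=1: +8·0.0833333° lon, +1·0.0416667° lat → SW at lon 50.6667°, lat 0.0416667°.
latitude 0.0417° N, longitude 50.6667° E.

0.0417° N, 50.6667° E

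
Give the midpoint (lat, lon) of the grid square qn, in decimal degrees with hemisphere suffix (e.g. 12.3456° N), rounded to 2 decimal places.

45.00° N, 150.00° E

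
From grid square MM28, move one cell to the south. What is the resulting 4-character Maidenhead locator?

Latitude square 8; −1 → 7.
The longitude characters are unchanged.

MM27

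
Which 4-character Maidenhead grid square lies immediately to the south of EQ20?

EP29

Latitude square 0; −1 → -1, wraps to 9, carry into field.
Latitude field Q = 16; −1 → 15 = P.
The longitude characters are unchanged.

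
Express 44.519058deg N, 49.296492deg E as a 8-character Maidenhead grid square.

LN44pm54

Add 180° to longitude and 90° to latitude: 229.29649, 134.51906.
Field (20°×10°, letters A–R): 229.29649/20 → 11 → L, 134.51906/10 → 13 → N; chars LN.
Square (2°×1°, digits 0–9): 9.29649/2 → 4, 4.51906/1 → 4; chars 44.
Subsquare (5′×2.5′, letters a–x): 1.29649/0.0833333 → 15 → p, 0.51906/0.0416667 → 12 → m; chars pm.
Extended square (30″×15″, digits 0–9): 0.04649/0.00833333 → 5, 0.01906/0.00416667 → 4; chars 54.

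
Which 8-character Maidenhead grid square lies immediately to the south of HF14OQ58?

Latitude extended square 8; −1 → 7.
The longitude characters are unchanged.

HF14oq57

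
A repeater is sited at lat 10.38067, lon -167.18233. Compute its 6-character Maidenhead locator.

AK60jj

Offset from 180°W / 90°S: lon 12.8177°, lat 100.3807°.
Field: 12.8177/20 → 0 → A, 100.3807/10 → 10 → K; chars AK.
Square: 12.8177/2 → 6, 0.3807/1 → 0; chars 60.
Subsquare: 0.8177/0.0833333 → 9 → j, 0.3807/0.0416667 → 9 → j; chars jj.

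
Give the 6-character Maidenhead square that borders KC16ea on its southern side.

KC15ex

Latitude subsquare a = 0; −1 → -1, wraps to 23 = x, carry into square.
Latitude square 6; −1 → 5.
The longitude characters are unchanged.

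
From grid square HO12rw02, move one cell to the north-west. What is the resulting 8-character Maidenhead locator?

HO12qw93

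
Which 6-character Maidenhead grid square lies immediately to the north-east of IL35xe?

IL45af

Longitude subsquare x = 23; +1 → 24, wraps to 0 = a, carry into square.
Longitude square 3; +1 → 4.
Latitude subsquare e = 4; +1 → 5 = f.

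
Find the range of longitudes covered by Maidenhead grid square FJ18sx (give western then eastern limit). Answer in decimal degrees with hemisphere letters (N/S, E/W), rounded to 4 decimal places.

76.5000° W, 76.4167° W

Field F=5, J=9: +5·20° lon, +9·10° lat → SW at lon -80°, lat 0°.
Square 1, 8: +1·2° lon, +8·1° lat → SW at lon -78°, lat 8°.
Subsquare s=18, x=23: +18·0.0833333° lon, +23·0.0416667° lat → SW at lon -76.5°, lat 8.95833°.
Cell spans 0.0833333° lon × 0.0416667° lat.
west 76.5000° W, east 76.4167° W.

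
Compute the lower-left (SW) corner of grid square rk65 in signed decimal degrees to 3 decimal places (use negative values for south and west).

15.000, 172.000

Field R=17, K=10: +17·20° lon, +10·10° lat → SW at lon 160°, lat 10°.
Square 6, 5: +6·2° lon, +5·1° lat → SW at lon 172°, lat 15°.
latitude 15.000, longitude 172.000.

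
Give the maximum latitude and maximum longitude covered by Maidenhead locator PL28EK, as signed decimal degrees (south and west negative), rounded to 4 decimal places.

28.4583, 124.4167

Field P=15, L=11: +15·20° lon, +11·10° lat → SW at lon 120°, lat 20°.
Square 2, 8: +2·2° lon, +8·1° lat → SW at lon 124°, lat 28°.
Subsquare e=4, k=10: +4·0.0833333° lon, +10·0.0416667° lat → SW at lon 124.333°, lat 28.4167°.
Cell spans 0.0833333° lon × 0.0416667° lat. NE corner is SW corner plus one full cell.
latitude 28.4583, longitude 124.4167.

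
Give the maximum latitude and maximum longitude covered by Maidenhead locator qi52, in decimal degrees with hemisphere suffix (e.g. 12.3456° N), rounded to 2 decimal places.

7.00° S, 152.00° E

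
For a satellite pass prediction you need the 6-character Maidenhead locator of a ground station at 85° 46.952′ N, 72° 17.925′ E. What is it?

MR65ds

Offset from 180°W / 90°S: lon 252.2987°, lat 175.7825°.
Field (20°×10°, letters A–R): 252.2987/20 → 12 → M, 175.7825/10 → 17 → R; chars MR.
Square (2°×1°, digits 0–9): 12.2987/2 → 6, 5.7825/1 → 5; chars 65.
Subsquare (5′×2.5′, letters a–x): 0.2987/0.0833333 → 3 → d, 0.7825/0.0416667 → 18 → s; chars ds.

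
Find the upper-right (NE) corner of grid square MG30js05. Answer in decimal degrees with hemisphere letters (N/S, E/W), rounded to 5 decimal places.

Field M=12, G=6: +12·20° lon, +6·10° lat → SW at lon 60°, lat -30°.
Square 3, 0: +3·2° lon, +0·1° lat → SW at lon 66°, lat -30°.
Subsquare j=9, s=18: +9·0.0833333° lon, +18·0.0416667° lat → SW at lon 66.75°, lat -29.25°.
Extended square 0, 5: +0·0.00833333° lon, +5·0.00416667° lat → SW at lon 66.75°, lat -29.2292°.
Cell spans 0.00833333° lon × 0.00416667° lat. NE corner is SW corner plus one full cell.
latitude 29.22500° S, longitude 66.75833° E.

29.22500° S, 66.75833° E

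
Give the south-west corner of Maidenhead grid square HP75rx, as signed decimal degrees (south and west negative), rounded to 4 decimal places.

65.9583, -24.5833

Field H=7, P=15: +7·20° lon, +15·10° lat → SW at lon -40°, lat 60°.
Square 7, 5: +7·2° lon, +5·1° lat → SW at lon -26°, lat 65°.
Subsquare r=17, x=23: +17·0.0833333° lon, +23·0.0416667° lat → SW at lon -24.5833°, lat 65.9583°.
latitude 65.9583, longitude -24.5833.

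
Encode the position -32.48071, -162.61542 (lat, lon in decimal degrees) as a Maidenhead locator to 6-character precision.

AF87qm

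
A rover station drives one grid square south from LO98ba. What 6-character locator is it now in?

LO97bx

Latitude subsquare a = 0; −1 → -1, wraps to 23 = x, carry into square.
Latitude square 8; −1 → 7.
The longitude characters are unchanged.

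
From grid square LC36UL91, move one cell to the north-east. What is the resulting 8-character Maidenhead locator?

LC36vl02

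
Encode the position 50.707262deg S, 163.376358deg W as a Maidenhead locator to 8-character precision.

AD89hh40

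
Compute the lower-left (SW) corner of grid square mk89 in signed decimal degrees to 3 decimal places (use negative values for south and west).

19.000, 76.000

Field M=12, K=10: +12·20° lon, +10·10° lat → SW at lon 60°, lat 10°.
Square 8, 9: +8·2° lon, +9·1° lat → SW at lon 76°, lat 19°.
latitude 19.000, longitude 76.000.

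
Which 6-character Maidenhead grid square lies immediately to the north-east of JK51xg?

JK61ah

Longitude subsquare x = 23; +1 → 24, wraps to 0 = a, carry into square.
Longitude square 5; +1 → 6.
Latitude subsquare g = 6; +1 → 7 = h.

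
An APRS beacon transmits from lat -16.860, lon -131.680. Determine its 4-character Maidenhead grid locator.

CH43

Shift to the Maidenhead origin (180°W, 90°S): lon 48.32, lat 73.14.
Field: lon ⌊48.32/20⌋ = 2 → C; lat ⌊73.14/10⌋ = 7 → H.
Square: lon ⌊8.32/2⌋ = 4; lat ⌊3.14/1⌋ = 3.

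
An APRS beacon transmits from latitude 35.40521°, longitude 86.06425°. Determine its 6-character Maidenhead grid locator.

Shift to the Maidenhead origin (180°W, 90°S): lon 266.0643, lat 125.4052.
Field: 266.0643/20 → 13 → N, 125.4052/10 → 12 → M; chars NM.
Square: 6.0643/2 → 3, 5.4052/1 → 5; chars 35.
Subsquare: 0.0643/0.0833333 → 0 → a, 0.4052/0.0416667 → 9 → j; chars aj.

NM35aj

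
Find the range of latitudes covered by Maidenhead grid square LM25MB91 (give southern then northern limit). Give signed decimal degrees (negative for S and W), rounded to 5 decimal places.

Field L=11, M=12: +11·20° lon, +12·10° lat → SW at lon 40°, lat 30°.
Square 2, 5: +2·2° lon, +5·1° lat → SW at lon 44°, lat 35°.
Subsquare m=12, b=1: +12·0.0833333° lon, +1·0.0416667° lat → SW at lon 45°, lat 35.0417°.
Extended square 9, 1: +9·0.00833333° lon, +1·0.00416667° lat → SW at lon 45.075°, lat 35.0458°.
Cell spans 0.00833333° lon × 0.00416667° lat.
south 35.04583, north 35.05000.

35.04583, 35.05000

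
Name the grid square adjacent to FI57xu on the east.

Longitude subsquare x = 23; +1 → 24, wraps to 0 = a, carry into square.
Longitude square 5; +1 → 6.
The latitude characters are unchanged.

FI67au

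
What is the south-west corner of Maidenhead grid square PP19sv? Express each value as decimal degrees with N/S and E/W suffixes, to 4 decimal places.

Field P=15, P=15: +15·20° lon, +15·10° lat → SW at lon 120°, lat 60°.
Square 1, 9: +1·2° lon, +9·1° lat → SW at lon 122°, lat 69°.
Subsquare s=18, v=21: +18·0.0833333° lon, +21·0.0416667° lat → SW at lon 123.5°, lat 69.875°.
latitude 69.8750° N, longitude 123.5000° E.

69.8750° N, 123.5000° E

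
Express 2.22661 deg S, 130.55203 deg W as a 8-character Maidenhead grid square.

Shift to the Maidenhead origin (180°W, 90°S): lon 49.44797, lat 87.77339.
Field: lon ⌊49.44797/20⌋ = 2 → C; lat ⌊87.77339/10⌋ = 8 → I.
Square: lon ⌊9.44797/2⌋ = 4; lat ⌊7.77339/1⌋ = 7.
Subsquare: lon ⌊1.44797/0.0833333⌋ = 17 → r; lat ⌊0.77339/0.0416667⌋ = 18 → s.
Extended square: lon ⌊0.03130/0.00833333⌋ = 3; lat ⌊0.02339/0.00416667⌋ = 5.

CI47rs35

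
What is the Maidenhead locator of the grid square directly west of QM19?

Longitude square 1; −1 → 0.
The latitude characters are unchanged.

QM09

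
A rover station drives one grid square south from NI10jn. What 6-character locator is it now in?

NI10jm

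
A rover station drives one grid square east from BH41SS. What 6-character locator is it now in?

BH41ts

Longitude subsquare s = 18; +1 → 19 = t.
The latitude characters are unchanged.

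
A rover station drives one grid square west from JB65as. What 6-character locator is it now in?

Longitude subsquare a = 0; −1 → -1, wraps to 23 = x, carry into square.
Longitude square 6; −1 → 5.
The latitude characters are unchanged.

JB55xs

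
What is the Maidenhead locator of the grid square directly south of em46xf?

EM46xe

Latitude subsquare f = 5; −1 → 4 = e.
The longitude characters are unchanged.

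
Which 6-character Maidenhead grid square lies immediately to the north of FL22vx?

FL23va

Latitude subsquare x = 23; +1 → 24, wraps to 0 = a, carry into square.
Latitude square 2; +1 → 3.
The longitude characters are unchanged.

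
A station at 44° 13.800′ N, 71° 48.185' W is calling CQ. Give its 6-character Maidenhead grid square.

FN44cf

Add 180° to longitude and 90° to latitude: 108.1969, 134.2300.
Field (20°×10°, letters A–R): lon ⌊108.1969/20⌋ = 5 → F; lat ⌊134.2300/10⌋ = 13 → N.
Square (2°×1°, digits 0–9): lon ⌊8.1969/2⌋ = 4; lat ⌊4.2300/1⌋ = 4.
Subsquare (5′×2.5′, letters a–x): lon ⌊0.1969/0.0833333⌋ = 2 → c; lat ⌊0.2300/0.0416667⌋ = 5 → f.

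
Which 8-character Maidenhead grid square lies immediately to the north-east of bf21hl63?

BF21hl74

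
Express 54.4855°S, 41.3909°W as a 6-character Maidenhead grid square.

Offset from 180°W / 90°S: lon 138.6091°, lat 35.5145°.
Field: 138.6091/20 → 6 → G, 35.5145/10 → 3 → D; chars GD.
Square: 18.6091/2 → 9, 5.5145/1 → 5; chars 95.
Subsquare: 0.6091/0.0833333 → 7 → h, 0.5145/0.0416667 → 12 → m; chars hm.

GD95hm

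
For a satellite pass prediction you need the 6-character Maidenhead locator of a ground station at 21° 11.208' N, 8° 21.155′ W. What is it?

Offset from 180°W / 90°S: lon 171.6474°, lat 111.1868°.
Field (20°×10°, letters A–R): 171.6474/20 → 8 → I, 111.1868/10 → 11 → L; chars IL.
Square (2°×1°, digits 0–9): 11.6474/2 → 5, 1.1868/1 → 1; chars 51.
Subsquare (5′×2.5′, letters a–x): 1.6474/0.0833333 → 19 → t, 0.1868/0.0416667 → 4 → e; chars te.

IL51te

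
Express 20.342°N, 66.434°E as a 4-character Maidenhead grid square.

Offset from 180°W / 90°S: lon 246.43°, lat 110.34°.
Field: 246.43/20 → 12 → M, 110.34/10 → 11 → L; chars ML.
Square: 6.43/2 → 3, 0.34/1 → 0; chars 30.

ML30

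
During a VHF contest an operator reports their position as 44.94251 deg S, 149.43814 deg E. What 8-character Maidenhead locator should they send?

QE45rb23

Offset from 180°W / 90°S: lon 329.43814°, lat 45.05749°.
Field (20°×10°, letters A–R): 329.43814/20 → 16 → Q, 45.05749/10 → 4 → E; chars QE.
Square (2°×1°, digits 0–9): 9.43814/2 → 4, 5.05749/1 → 5; chars 45.
Subsquare (5′×2.5′, letters a–x): 1.43814/0.0833333 → 17 → r, 0.05749/0.0416667 → 1 → b; chars rb.
Extended square (30″×15″, digits 0–9): 0.02147/0.00833333 → 2, 0.01582/0.00416667 → 3; chars 23.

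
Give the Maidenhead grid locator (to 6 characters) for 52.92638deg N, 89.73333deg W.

Add 180° to longitude and 90° to latitude: 90.2667, 142.9264.
Field (20°×10°, letters A–R): lon ⌊90.2667/20⌋ = 4 → E; lat ⌊142.9264/10⌋ = 14 → O.
Square (2°×1°, digits 0–9): lon ⌊10.2667/2⌋ = 5; lat ⌊2.9264/1⌋ = 2.
Subsquare (5′×2.5′, letters a–x): lon ⌊0.2667/0.0833333⌋ = 3 → d; lat ⌊0.9264/0.0416667⌋ = 22 → w.

EO52dw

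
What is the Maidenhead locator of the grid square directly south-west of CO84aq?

Longitude subsquare a = 0; −1 → -1, wraps to 23 = x, carry into square.
Longitude square 8; −1 → 7.
Latitude subsquare q = 16; −1 → 15 = p.

CO74xp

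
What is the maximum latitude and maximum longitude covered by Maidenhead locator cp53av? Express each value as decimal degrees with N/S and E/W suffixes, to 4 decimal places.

63.9167° N, 129.9167° W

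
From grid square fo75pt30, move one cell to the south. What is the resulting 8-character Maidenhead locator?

Latitude extended square 0; −1 → -1, wraps to 9, carry into subsquare.
Latitude subsquare t = 19; −1 → 18 = s.
The longitude characters are unchanged.

FO75ps39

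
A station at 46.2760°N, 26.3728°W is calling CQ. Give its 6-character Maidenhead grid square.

Shift to the Maidenhead origin (180°W, 90°S): lon 153.6272, lat 136.2760.
Field: 153.6272/20 → 7 → H, 136.2760/10 → 13 → N; chars HN.
Square: 13.6272/2 → 6, 6.2760/1 → 6; chars 66.
Subsquare: 1.6272/0.0833333 → 19 → t, 0.2760/0.0416667 → 6 → g; chars tg.

HN66tg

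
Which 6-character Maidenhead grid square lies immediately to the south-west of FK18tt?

FK18ss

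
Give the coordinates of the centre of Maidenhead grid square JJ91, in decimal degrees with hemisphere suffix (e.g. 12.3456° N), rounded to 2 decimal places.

1.50° N, 19.00° E

Field J=9, J=9: +9·20° lon, +9·10° lat → SW at lon 0°, lat 0°.
Square 9, 1: +9·2° lon, +1·1° lat → SW at lon 18°, lat 1°.
Cell spans 2° lon × 1° lat. Centre is SW corner plus half of each.
latitude 1.50° N, longitude 19.00° E.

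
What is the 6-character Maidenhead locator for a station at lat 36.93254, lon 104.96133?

Shift to the Maidenhead origin (180°W, 90°S): lon 284.9613, lat 126.9325.
Field (20°×10°, letters A–R): 284.9613/20 → 14 → O, 126.9325/10 → 12 → M; chars OM.
Square (2°×1°, digits 0–9): 4.9613/2 → 2, 6.9325/1 → 6; chars 26.
Subsquare (5′×2.5′, letters a–x): 0.9613/0.0833333 → 11 → l, 0.9325/0.0416667 → 22 → w; chars lw.

OM26lw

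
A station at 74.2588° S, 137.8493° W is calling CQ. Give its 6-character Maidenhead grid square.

CB15br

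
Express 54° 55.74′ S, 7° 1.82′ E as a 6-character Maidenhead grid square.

Add 180° to longitude and 90° to latitude: 187.0303, 35.0710.
Field: lon ⌊187.0303/20⌋ = 9 → J; lat ⌊35.0710/10⌋ = 3 → D.
Square: lon ⌊7.0303/2⌋ = 3; lat ⌊5.0710/1⌋ = 5.
Subsquare: lon ⌊1.0303/0.0833333⌋ = 12 → m; lat ⌊0.0710/0.0416667⌋ = 1 → b.

JD35mb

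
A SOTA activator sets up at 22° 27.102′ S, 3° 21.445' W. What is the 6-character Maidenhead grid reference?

IG87hn

Offset from 180°W / 90°S: lon 176.6426°, lat 67.5483°.
Field: lon ⌊176.6426/20⌋ = 8 → I; lat ⌊67.5483/10⌋ = 6 → G.
Square: lon ⌊16.6426/2⌋ = 8; lat ⌊7.5483/1⌋ = 7.
Subsquare: lon ⌊0.6426/0.0833333⌋ = 7 → h; lat ⌊0.5483/0.0416667⌋ = 13 → n.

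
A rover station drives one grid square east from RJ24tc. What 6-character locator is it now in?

RJ24uc

Longitude subsquare t = 19; +1 → 20 = u.
The latitude characters are unchanged.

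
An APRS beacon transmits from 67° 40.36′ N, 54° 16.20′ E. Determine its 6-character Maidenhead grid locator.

LP77dq

Offset from 180°W / 90°S: lon 234.2700°, lat 157.6727°.
Field: 234.2700/20 → 11 → L, 157.6727/10 → 15 → P; chars LP.
Square: 14.2700/2 → 7, 7.6727/1 → 7; chars 77.
Subsquare: 0.2700/0.0833333 → 3 → d, 0.6727/0.0416667 → 16 → q; chars dq.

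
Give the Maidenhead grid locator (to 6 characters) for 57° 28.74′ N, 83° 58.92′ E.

Offset from 180°W / 90°S: lon 263.9820°, lat 147.4790°.
Field: lon ⌊263.9820/20⌋ = 13 → N; lat ⌊147.4790/10⌋ = 14 → O.
Square: lon ⌊3.9820/2⌋ = 1; lat ⌊7.4790/1⌋ = 7.
Subsquare: lon ⌊1.9820/0.0833333⌋ = 23 → x; lat ⌊0.4790/0.0416667⌋ = 11 → l.

NO17xl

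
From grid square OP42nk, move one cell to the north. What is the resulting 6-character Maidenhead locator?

OP42nl

Latitude subsquare k = 10; +1 → 11 = l.
The longitude characters are unchanged.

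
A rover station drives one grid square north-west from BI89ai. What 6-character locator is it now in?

BI79xj

Longitude subsquare a = 0; −1 → -1, wraps to 23 = x, carry into square.
Longitude square 8; −1 → 7.
Latitude subsquare i = 8; +1 → 9 = j.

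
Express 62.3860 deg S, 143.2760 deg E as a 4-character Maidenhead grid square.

QC17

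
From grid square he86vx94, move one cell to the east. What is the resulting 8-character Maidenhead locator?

Longitude extended square 9; +1 → 10, wraps to 0, carry into subsquare.
Longitude subsquare v = 21; +1 → 22 = w.
The latitude characters are unchanged.

HE86wx04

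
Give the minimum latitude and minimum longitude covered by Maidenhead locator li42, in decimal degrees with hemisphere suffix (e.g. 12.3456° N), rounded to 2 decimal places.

8.00° S, 48.00° E

Field L=11, I=8: +11·20° lon, +8·10° lat → SW at lon 40°, lat -10°.
Square 4, 2: +4·2° lon, +2·1° lat → SW at lon 48°, lat -8°.
latitude 8.00° S, longitude 48.00° E.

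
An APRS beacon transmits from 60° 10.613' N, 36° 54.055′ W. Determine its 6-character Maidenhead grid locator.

Offset from 180°W / 90°S: lon 143.0991°, lat 150.1769°.
Field: 143.0991/20 → 7 → H, 150.1769/10 → 15 → P; chars HP.
Square: 3.0991/2 → 1, 0.1769/1 → 0; chars 10.
Subsquare: 1.0991/0.0833333 → 13 → n, 0.1769/0.0416667 → 4 → e; chars ne.

HP10ne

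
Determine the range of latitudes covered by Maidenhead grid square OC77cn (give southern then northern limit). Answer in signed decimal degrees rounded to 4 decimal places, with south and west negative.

Field O=14, C=2: +14·20° lon, +2·10° lat → SW at lon 100°, lat -70°.
Square 7, 7: +7·2° lon, +7·1° lat → SW at lon 114°, lat -63°.
Subsquare c=2, n=13: +2·0.0833333° lon, +13·0.0416667° lat → SW at lon 114.167°, lat -62.4583°.
Cell spans 0.0833333° lon × 0.0416667° lat.
south -62.4583, north -62.4167.

-62.4583, -62.4167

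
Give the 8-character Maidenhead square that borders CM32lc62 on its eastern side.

Longitude extended square 6; +1 → 7.
The latitude characters are unchanged.

CM32lc72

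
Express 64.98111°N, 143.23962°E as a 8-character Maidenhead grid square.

Shift to the Maidenhead origin (180°W, 90°S): lon 323.23962, lat 154.98111.
Field (20°×10°, letters A–R): 323.23962/20 → 16 → Q, 154.98111/10 → 15 → P; chars QP.
Square (2°×1°, digits 0–9): 3.23962/2 → 1, 4.98111/1 → 4; chars 14.
Subsquare (5′×2.5′, letters a–x): 1.23962/0.0833333 → 14 → o, 0.98111/0.0416667 → 23 → x; chars ox.
Extended square (30″×15″, digits 0–9): 0.07295/0.00833333 → 8, 0.02278/0.00416667 → 5; chars 85.

QP14ox85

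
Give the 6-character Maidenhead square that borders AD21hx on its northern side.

AD22ha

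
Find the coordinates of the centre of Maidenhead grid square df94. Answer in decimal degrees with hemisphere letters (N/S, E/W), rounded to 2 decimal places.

Field D=3, F=5: +3·20° lon, +5·10° lat → SW at lon -120°, lat -40°.
Square 9, 4: +9·2° lon, +4·1° lat → SW at lon -102°, lat -36°.
Cell spans 2° lon × 1° lat. Centre is SW corner plus half of each.
latitude 35.50° S, longitude 101.00° W.

35.50° S, 101.00° W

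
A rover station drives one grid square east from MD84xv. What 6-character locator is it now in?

MD94av

Longitude subsquare x = 23; +1 → 24, wraps to 0 = a, carry into square.
Longitude square 8; +1 → 9.
The latitude characters are unchanged.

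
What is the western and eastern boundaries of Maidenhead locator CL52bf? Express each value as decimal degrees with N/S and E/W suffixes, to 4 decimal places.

Field C=2, L=11: +2·20° lon, +11·10° lat → SW at lon -140°, lat 20°.
Square 5, 2: +5·2° lon, +2·1° lat → SW at lon -130°, lat 22°.
Subsquare b=1, f=5: +1·0.0833333° lon, +5·0.0416667° lat → SW at lon -129.917°, lat 22.2083°.
Cell spans 0.0833333° lon × 0.0416667° lat.
west 129.9167° W, east 129.8333° W.

129.9167° W, 129.8333° W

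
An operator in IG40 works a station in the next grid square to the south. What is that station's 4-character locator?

IF49

Latitude square 0; −1 → -1, wraps to 9, carry into field.
Latitude field G = 6; −1 → 5 = F.
The longitude characters are unchanged.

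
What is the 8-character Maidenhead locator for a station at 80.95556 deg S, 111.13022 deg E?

Offset from 180°W / 90°S: lon 291.13022°, lat 9.04444°.
Field (20°×10°, letters A–R): 291.13022/20 → 14 → O, 9.04444/10 → 0 → A; chars OA.
Square (2°×1°, digits 0–9): 11.13022/2 → 5, 9.04444/1 → 9; chars 59.
Subsquare (5′×2.5′, letters a–x): 1.13022/0.0833333 → 13 → n, 0.04444/0.0416667 → 1 → b; chars nb.
Extended square (30″×15″, digits 0–9): 0.04689/0.00833333 → 5, 0.00277/0.00416667 → 0; chars 50.

OA59nb50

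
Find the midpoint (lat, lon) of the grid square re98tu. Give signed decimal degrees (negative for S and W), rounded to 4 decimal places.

-41.1458, 179.6250

Field R=17, E=4: +17·20° lon, +4·10° lat → SW at lon 160°, lat -50°.
Square 9, 8: +9·2° lon, +8·1° lat → SW at lon 178°, lat -42°.
Subsquare t=19, u=20: +19·0.0833333° lon, +20·0.0416667° lat → SW at lon 179.583°, lat -41.1667°.
Cell spans 0.0833333° lon × 0.0416667° lat. Centre is SW corner plus half of each.
latitude -41.1458, longitude 179.6250.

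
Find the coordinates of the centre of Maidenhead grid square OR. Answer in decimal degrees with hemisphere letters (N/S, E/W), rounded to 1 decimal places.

85.0° N, 110.0° E

Field O=14, R=17: +14·20° lon, +17·10° lat → SW at lon 100°, lat 80°.
Cell spans 20° lon × 10° lat. Centre is SW corner plus half of each.
latitude 85.0° N, longitude 110.0° E.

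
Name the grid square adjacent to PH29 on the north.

PI20

Latitude square 9; +1 → 10, wraps to 0, carry into field.
Latitude field H = 7; +1 → 8 = I.
The longitude characters are unchanged.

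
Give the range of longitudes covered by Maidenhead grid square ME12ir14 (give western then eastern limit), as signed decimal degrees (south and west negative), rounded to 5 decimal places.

62.67500, 62.68333

Field M=12, E=4: +12·20° lon, +4·10° lat → SW at lon 60°, lat -50°.
Square 1, 2: +1·2° lon, +2·1° lat → SW at lon 62°, lat -48°.
Subsquare i=8, r=17: +8·0.0833333° lon, +17·0.0416667° lat → SW at lon 62.6667°, lat -47.2917°.
Extended square 1, 4: +1·0.00833333° lon, +4·0.00416667° lat → SW at lon 62.675°, lat -47.275°.
Cell spans 0.00833333° lon × 0.00416667° lat.
west 62.67500, east 62.68333.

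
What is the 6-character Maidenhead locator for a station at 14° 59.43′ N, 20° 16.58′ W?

HK94ux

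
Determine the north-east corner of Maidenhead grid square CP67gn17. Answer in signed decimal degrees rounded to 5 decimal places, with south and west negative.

67.57500, -127.48333

Field C=2, P=15: +2·20° lon, +15·10° lat → SW at lon -140°, lat 60°.
Square 6, 7: +6·2° lon, +7·1° lat → SW at lon -128°, lat 67°.
Subsquare g=6, n=13: +6·0.0833333° lon, +13·0.0416667° lat → SW at lon -127.5°, lat 67.5417°.
Extended square 1, 7: +1·0.00833333° lon, +7·0.00416667° lat → SW at lon -127.492°, lat 67.5708°.
Cell spans 0.00833333° lon × 0.00416667° lat. NE corner is SW corner plus one full cell.
latitude 67.57500, longitude -127.48333.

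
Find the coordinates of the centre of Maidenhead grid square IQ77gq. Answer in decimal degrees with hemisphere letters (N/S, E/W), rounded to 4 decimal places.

77.6875° N, 5.4583° W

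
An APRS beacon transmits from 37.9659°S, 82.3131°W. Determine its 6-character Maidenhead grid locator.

Offset from 180°W / 90°S: lon 97.6869°, lat 52.0341°.
Field: lon ⌊97.6869/20⌋ = 4 → E; lat ⌊52.0341/10⌋ = 5 → F.
Square: lon ⌊17.6869/2⌋ = 8; lat ⌊2.0341/1⌋ = 2.
Subsquare: lon ⌊1.6869/0.0833333⌋ = 20 → u; lat ⌊0.0341/0.0416667⌋ = 0 → a.

EF82ua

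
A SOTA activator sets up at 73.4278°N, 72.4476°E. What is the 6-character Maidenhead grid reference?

MQ63fk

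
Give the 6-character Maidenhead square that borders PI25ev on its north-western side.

Longitude subsquare e = 4; −1 → 3 = d.
Latitude subsquare v = 21; +1 → 22 = w.

PI25dw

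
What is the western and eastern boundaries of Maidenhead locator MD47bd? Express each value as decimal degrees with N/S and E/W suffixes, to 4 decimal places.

68.0833° E, 68.1667° E

Field M=12, D=3: +12·20° lon, +3·10° lat → SW at lon 60°, lat -60°.
Square 4, 7: +4·2° lon, +7·1° lat → SW at lon 68°, lat -53°.
Subsquare b=1, d=3: +1·0.0833333° lon, +3·0.0416667° lat → SW at lon 68.0833°, lat -52.875°.
Cell spans 0.0833333° lon × 0.0416667° lat.
west 68.0833° E, east 68.1667° E.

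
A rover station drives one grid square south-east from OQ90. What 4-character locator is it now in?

PP09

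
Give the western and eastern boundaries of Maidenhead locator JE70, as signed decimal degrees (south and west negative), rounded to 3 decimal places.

Field J=9, E=4: +9·20° lon, +4·10° lat → SW at lon 0°, lat -50°.
Square 7, 0: +7·2° lon, +0·1° lat → SW at lon 14°, lat -50°.
Cell spans 2° lon × 1° lat.
west 14.000, east 16.000.

14.000, 16.000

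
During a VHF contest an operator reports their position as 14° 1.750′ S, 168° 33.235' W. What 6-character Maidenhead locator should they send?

AH55rx

Shift to the Maidenhead origin (180°W, 90°S): lon 11.4461, lat 75.9708.
Field: lon ⌊11.4461/20⌋ = 0 → A; lat ⌊75.9708/10⌋ = 7 → H.
Square: lon ⌊11.4461/2⌋ = 5; lat ⌊5.9708/1⌋ = 5.
Subsquare: lon ⌊1.4461/0.0833333⌋ = 17 → r; lat ⌊0.9708/0.0416667⌋ = 23 → x.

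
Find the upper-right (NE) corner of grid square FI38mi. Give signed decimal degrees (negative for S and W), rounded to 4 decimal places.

-1.6250, -72.9167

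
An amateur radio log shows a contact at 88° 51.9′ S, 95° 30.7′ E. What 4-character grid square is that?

NA71

Offset from 180°W / 90°S: lon 275.51°, lat 1.14°.
Field (20°×10°, letters A–R): lon ⌊275.51/20⌋ = 13 → N; lat ⌊1.14/10⌋ = 0 → A.
Square (2°×1°, digits 0–9): lon ⌊15.51/2⌋ = 7; lat ⌊1.14/1⌋ = 1.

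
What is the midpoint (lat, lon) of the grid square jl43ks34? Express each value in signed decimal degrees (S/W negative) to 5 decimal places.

23.76875, 8.86250

Field J=9, L=11: +9·20° lon, +11·10° lat → SW at lon 0°, lat 20°.
Square 4, 3: +4·2° lon, +3·1° lat → SW at lon 8°, lat 23°.
Subsquare k=10, s=18: +10·0.0833333° lon, +18·0.0416667° lat → SW at lon 8.83333°, lat 23.75°.
Extended square 3, 4: +3·0.00833333° lon, +4·0.00416667° lat → SW at lon 8.85833°, lat 23.7667°.
Cell spans 0.00833333° lon × 0.00416667° lat. Centre is SW corner plus half of each.
latitude 23.76875, longitude 8.86250.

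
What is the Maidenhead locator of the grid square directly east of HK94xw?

IK04aw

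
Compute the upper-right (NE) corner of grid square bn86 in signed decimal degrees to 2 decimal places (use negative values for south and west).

Field B=1, N=13: +1·20° lon, +13·10° lat → SW at lon -160°, lat 40°.
Square 8, 6: +8·2° lon, +6·1° lat → SW at lon -144°, lat 46°.
Cell spans 2° lon × 1° lat. NE corner is SW corner plus one full cell.
latitude 47.00, longitude -142.00.

47.00, -142.00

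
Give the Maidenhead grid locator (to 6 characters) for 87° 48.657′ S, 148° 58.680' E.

QA42le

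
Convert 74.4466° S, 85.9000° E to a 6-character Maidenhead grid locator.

Add 180° to longitude and 90° to latitude: 265.9000, 15.5534.
Field (20°×10°, letters A–R): 265.9000/20 → 13 → N, 15.5534/10 → 1 → B; chars NB.
Square (2°×1°, digits 0–9): 5.9000/2 → 2, 5.5534/1 → 5; chars 25.
Subsquare (5′×2.5′, letters a–x): 1.9000/0.0833333 → 22 → w, 0.5534/0.0416667 → 13 → n; chars wn.

NB25wn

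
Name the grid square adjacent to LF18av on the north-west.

LF08xw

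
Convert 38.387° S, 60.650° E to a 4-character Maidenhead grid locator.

MF01

Offset from 180°W / 90°S: lon 240.65°, lat 51.61°.
Field: lon ⌊240.65/20⌋ = 12 → M; lat ⌊51.61/10⌋ = 5 → F.
Square: lon ⌊0.65/2⌋ = 0; lat ⌊1.61/1⌋ = 1.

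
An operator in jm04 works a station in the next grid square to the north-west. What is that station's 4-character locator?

IM95

Longitude square 0; −1 → -1, wraps to 9, carry into field.
Longitude field J = 9; −1 → 8 = I.
Latitude square 4; +1 → 5.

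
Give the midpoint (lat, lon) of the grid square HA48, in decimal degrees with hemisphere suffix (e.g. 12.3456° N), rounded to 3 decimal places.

Field H=7, A=0: +7·20° lon, +0·10° lat → SW at lon -40°, lat -90°.
Square 4, 8: +4·2° lon, +8·1° lat → SW at lon -32°, lat -82°.
Cell spans 2° lon × 1° lat. Centre is SW corner plus half of each.
latitude 81.500° S, longitude 31.000° W.

81.500° S, 31.000° W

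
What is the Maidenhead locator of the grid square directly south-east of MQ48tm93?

MQ48um02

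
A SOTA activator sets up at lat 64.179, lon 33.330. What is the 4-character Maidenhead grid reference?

KP64

Shift to the Maidenhead origin (180°W, 90°S): lon 213.33, lat 154.18.
Field (20°×10°, letters A–R): lon ⌊213.33/20⌋ = 10 → K; lat ⌊154.18/10⌋ = 15 → P.
Square (2°×1°, digits 0–9): lon ⌊13.33/2⌋ = 6; lat ⌊4.18/1⌋ = 4.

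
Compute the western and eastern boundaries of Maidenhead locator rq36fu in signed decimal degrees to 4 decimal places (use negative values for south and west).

Field R=17, Q=16: +17·20° lon, +16·10° lat → SW at lon 160°, lat 70°.
Square 3, 6: +3·2° lon, +6·1° lat → SW at lon 166°, lat 76°.
Subsquare f=5, u=20: +5·0.0833333° lon, +20·0.0416667° lat → SW at lon 166.417°, lat 76.8333°.
Cell spans 0.0833333° lon × 0.0416667° lat.
west 166.4167, east 166.5000.

166.4167, 166.5000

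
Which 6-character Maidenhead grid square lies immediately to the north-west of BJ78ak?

Longitude subsquare a = 0; −1 → -1, wraps to 23 = x, carry into square.
Longitude square 7; −1 → 6.
Latitude subsquare k = 10; +1 → 11 = l.

BJ68xl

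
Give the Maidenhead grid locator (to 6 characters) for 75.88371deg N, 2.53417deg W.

Shift to the Maidenhead origin (180°W, 90°S): lon 177.4658, lat 165.8837.
Field: lon ⌊177.4658/20⌋ = 8 → I; lat ⌊165.8837/10⌋ = 16 → Q.
Square: lon ⌊17.4658/2⌋ = 8; lat ⌊5.8837/1⌋ = 5.
Subsquare: lon ⌊1.4658/0.0833333⌋ = 17 → r; lat ⌊0.8837/0.0416667⌋ = 21 → v.

IQ85rv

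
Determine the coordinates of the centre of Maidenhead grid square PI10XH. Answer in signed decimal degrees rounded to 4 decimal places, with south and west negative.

-9.6875, 123.9583

Field P=15, I=8: +15·20° lon, +8·10° lat → SW at lon 120°, lat -10°.
Square 1, 0: +1·2° lon, +0·1° lat → SW at lon 122°, lat -10°.
Subsquare x=23, h=7: +23·0.0833333° lon, +7·0.0416667° lat → SW at lon 123.917°, lat -9.70833°.
Cell spans 0.0833333° lon × 0.0416667° lat. Centre is SW corner plus half of each.
latitude -9.6875, longitude 123.9583.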